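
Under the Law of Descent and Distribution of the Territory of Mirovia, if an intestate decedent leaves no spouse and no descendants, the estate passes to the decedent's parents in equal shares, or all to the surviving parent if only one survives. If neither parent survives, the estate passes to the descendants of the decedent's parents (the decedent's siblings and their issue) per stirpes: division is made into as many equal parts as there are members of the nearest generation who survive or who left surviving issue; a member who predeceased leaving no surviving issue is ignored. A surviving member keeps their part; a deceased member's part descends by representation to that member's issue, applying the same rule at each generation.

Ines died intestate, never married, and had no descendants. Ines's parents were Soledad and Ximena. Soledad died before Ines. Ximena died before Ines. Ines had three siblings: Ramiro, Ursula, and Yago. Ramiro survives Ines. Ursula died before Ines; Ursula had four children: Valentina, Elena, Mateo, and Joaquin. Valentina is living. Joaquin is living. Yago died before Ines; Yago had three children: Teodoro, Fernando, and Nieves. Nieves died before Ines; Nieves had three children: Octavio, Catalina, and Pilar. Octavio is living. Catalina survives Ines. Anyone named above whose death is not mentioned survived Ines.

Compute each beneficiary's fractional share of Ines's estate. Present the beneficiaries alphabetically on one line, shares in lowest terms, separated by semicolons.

Neither parent survives and there are no descendants, so the estate passes to Ines's siblings and their issue per stirpes.
The estate is divided into 3 equal shares of 1/3 among Ramiro, Ursula, Yago.
Ramiro is living and takes 1/3.
Ursula predeceased; the 1/3 allotted to Ursula's branch passes to Ursula's issue by representation.
The 1/3 is divided into 4 equal shares of 1/12 among Valentina, Elena, Mateo, Joaquin.
Valentina is living and takes 1/12.
Elena is living and takes 1/12.
Mateo is living and takes 1/12.
Joaquin is living and takes 1/12.
Yago predeceased; the 1/3 allotted to Yago's branch passes to Yago's issue by representation.
The 1/3 is divided into 3 equal shares of 1/9 among Teodoro, Fernando, Nieves.
Teodoro is living and takes 1/9.
Fernando is living and takes 1/9.
Nieves predeceased; the 1/9 allotted to Nieves's branch passes to Nieves's issue by representation.
The 1/9 is divided into 3 equal shares of 1/27 among Octavio, Catalina, Pilar.
Octavio is living and takes 1/27.
Catalina is living and takes 1/27.
Pilar is living and takes 1/27.

Catalina 1/27; Elena 1/12; Fernando 1/9; Joaquin 1/12; Mateo 1/12; Octavio 1/27; Pilar 1/27; Ramiro 1/3; Teodoro 1/9; Valentina 1/12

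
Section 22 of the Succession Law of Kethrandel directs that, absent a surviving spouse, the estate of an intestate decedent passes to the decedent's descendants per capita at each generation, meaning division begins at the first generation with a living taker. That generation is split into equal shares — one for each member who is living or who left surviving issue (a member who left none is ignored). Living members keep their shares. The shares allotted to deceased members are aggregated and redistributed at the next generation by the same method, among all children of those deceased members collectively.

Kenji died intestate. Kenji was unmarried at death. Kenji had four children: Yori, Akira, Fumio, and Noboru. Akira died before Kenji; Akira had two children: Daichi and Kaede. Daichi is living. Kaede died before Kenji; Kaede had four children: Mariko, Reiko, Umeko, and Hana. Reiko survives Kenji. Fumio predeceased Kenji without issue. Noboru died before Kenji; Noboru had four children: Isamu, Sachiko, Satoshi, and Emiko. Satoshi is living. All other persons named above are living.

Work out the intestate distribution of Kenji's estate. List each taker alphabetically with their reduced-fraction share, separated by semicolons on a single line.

Daichi 1/9; Emiko 1/9; Hana 1/36; Isamu 1/9; Mariko 1/36; Reiko 1/36; Sachiko 1/9; Satoshi 1/9; Umeko 1/36; Yori 1/3

There is no surviving spouse, so the entire estate passes to Kenji's descendants per capita at each generation.
At generation 1 (Yori, Akira, Noboru) there are 3 shares of (1)/3 = 1/3 each.
Living: Yori — each takes 1/3.
Deceased: Akira and Noboru. Their combined 2/3 is pooled and carried to generation 2.
At generation 2 (Daichi, Kaede, Isamu, Sachiko, Satoshi, Emiko) there are 6 shares of (2/3)/6 = 1/9 each.
Living: Daichi, Isamu, Sachiko, Satoshi, and Emiko — each takes 1/9.
Deceased: Kaede. That 1/9 share is carried to generation 3.
At generation 3 (Mariko, Reiko, Umeko, Hana) there are 4 shares of (1/9)/4 = 1/36 each.
Living: Mariko, Reiko, Umeko, and Hana — each takes 1/36.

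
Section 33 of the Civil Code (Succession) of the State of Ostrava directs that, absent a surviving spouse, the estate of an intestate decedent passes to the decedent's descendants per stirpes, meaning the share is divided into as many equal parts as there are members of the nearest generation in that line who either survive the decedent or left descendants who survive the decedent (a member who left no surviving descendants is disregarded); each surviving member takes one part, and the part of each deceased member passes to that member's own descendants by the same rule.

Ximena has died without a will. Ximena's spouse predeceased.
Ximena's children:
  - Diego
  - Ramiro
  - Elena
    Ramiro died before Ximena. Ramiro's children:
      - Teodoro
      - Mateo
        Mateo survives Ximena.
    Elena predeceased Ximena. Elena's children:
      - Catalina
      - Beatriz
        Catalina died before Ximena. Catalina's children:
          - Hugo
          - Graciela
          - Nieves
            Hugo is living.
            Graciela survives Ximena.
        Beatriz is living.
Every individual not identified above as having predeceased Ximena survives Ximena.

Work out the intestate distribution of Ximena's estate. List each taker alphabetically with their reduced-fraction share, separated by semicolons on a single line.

Beatriz 1/6; Diego 1/3; Graciela 1/18; Hugo 1/18; Mateo 1/6; Nieves 1/18; Teodoro 1/6

There is no surviving spouse, so the entire estate passes to Ximena's descendants per stirpes.
The estate is divided into 3 equal shares of 1/3 among Diego, Ramiro, Elena.
Diego is living and takes 1/3.
Ramiro predeceased; the 1/3 allotted to Ramiro's branch passes to Ramiro's issue by representation.
The 1/3 is divided into 2 equal shares of 1/6 among Teodoro, Mateo.
Teodoro is living and takes 1/6.
Mateo is living and takes 1/6.
Elena predeceased; the 1/3 allotted to Elena's branch passes to Elena's issue by representation.
The 1/3 is divided into 2 equal shares of 1/6 among Catalina, Beatriz.
Catalina predeceased; the 1/6 allotted to Catalina's branch passes to Catalina's issue by representation.
The 1/6 is divided into 3 equal shares of 1/18 among Hugo, Graciela, Nieves.
Hugo is living and takes 1/18.
Graciela is living and takes 1/18.
Nieves is living and takes 1/18.
Beatriz is living and takes 1/6.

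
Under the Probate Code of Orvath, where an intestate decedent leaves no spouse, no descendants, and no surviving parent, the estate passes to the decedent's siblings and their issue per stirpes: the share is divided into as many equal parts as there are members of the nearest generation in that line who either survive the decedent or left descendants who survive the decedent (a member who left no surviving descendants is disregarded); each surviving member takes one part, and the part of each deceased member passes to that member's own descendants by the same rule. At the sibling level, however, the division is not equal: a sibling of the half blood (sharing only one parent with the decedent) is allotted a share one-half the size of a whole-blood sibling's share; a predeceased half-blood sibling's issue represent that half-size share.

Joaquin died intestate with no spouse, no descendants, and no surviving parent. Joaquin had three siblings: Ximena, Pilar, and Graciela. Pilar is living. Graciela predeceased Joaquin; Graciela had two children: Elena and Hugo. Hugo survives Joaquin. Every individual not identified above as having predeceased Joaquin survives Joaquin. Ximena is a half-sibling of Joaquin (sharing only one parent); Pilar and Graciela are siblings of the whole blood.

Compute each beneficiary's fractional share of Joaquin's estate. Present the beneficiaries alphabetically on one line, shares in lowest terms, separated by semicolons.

No spouse, descendants, or parent survives, so the estate passes to Joaquin's siblings per stirpes.
Half-blood siblings count for one-half the weight of whole-blood siblings at the initial division.
Dividing 1 in proportion to weights (total weight 5/2): Ximena (weight 1/2) → 1/5; Pilar (weight 1) → 2/5; Graciela (weight 1) → 2/5.
Ximena is living and takes 1/5.
Pilar is living and takes 2/5.
Graciela predeceased; the 2/5 allotted to Graciela's branch passes to Graciela's issue by representation.
The 2/5 is divided into 2 equal shares of 1/5 among Elena, Hugo.
Elena is living and takes 1/5.
Hugo is living and takes 1/5.

Elena 1/5; Hugo 1/5; Pilar 2/5; Ximena 1/5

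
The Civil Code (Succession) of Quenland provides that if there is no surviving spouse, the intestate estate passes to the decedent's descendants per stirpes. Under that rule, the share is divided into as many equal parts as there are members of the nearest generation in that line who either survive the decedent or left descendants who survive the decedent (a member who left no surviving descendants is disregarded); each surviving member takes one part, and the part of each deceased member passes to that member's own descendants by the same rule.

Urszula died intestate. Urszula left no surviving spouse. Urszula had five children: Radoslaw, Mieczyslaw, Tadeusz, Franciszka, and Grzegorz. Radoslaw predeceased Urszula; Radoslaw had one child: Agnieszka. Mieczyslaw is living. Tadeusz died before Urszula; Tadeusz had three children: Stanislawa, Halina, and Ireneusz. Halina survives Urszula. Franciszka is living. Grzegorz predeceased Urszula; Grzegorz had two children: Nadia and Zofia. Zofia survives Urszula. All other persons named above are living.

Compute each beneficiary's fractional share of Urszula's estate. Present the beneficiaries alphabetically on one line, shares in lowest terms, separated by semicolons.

There is no surviving spouse, so the entire estate passes to Urszula's descendants per stirpes.
The estate is divided into 5 equal shares of 1/5 among Radoslaw, Mieczyslaw, Tadeusz, Franciszka, Grzegorz.
Radoslaw predeceased; the 1/5 allotted to Radoslaw's branch passes to Radoslaw's issue by representation.
Agnieszka is the sole taker at this level and receives the full 1/5.
Mieczyslaw is living and takes 1/5.
Tadeusz predeceased; the 1/5 allotted to Tadeusz's branch passes to Tadeusz's issue by representation.
The 1/5 is divided into 3 equal shares of 1/15 among Stanislawa, Halina, Ireneusz.
Stanislawa is living and takes 1/15.
Halina is living and takes 1/15.
Ireneusz is living and takes 1/15.
Franciszka is living and takes 1/5.
Grzegorz predeceased; the 1/5 allotted to Grzegorz's branch passes to Grzegorz's issue by representation.
The 1/5 is divided into 2 equal shares of 1/10 among Nadia, Zofia.
Nadia is living and takes 1/10.
Zofia is living and takes 1/10.

Agnieszka 1/5; Franciszka 1/5; Halina 1/15; Ireneusz 1/15; Mieczyslaw 1/5; Nadia 1/10; Stanislawa 1/15; Zofia 1/10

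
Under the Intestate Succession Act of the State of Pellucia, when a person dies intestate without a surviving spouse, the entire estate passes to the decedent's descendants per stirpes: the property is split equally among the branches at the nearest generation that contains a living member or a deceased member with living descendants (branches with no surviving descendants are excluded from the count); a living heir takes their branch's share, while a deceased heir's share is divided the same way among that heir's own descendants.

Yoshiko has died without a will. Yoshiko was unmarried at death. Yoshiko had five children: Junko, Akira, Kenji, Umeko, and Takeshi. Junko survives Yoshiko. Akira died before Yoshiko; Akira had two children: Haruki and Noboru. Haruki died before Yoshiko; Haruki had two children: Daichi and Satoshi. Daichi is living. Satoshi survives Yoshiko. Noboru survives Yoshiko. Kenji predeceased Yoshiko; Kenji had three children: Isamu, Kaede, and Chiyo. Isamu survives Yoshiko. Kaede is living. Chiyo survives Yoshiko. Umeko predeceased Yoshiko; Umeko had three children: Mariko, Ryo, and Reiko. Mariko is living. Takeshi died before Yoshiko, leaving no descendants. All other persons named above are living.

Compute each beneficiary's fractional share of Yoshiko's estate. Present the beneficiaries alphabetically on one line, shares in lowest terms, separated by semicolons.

Chiyo 1/12; Daichi 1/16; Isamu 1/12; Junko 1/4; Kaede 1/12; Mariko 1/12; Noboru 1/8; Reiko 1/12; Ryo 1/12; Satoshi 1/16

There is no surviving spouse, so the entire estate passes to Yoshiko's descendants per stirpes.
Takeshi left no surviving issue, so that branch lapses and is disregarded.
The estate is divided into 4 equal shares of 1/4 among Junko, Akira, Kenji, Umeko.
Junko is living and takes 1/4.
Akira predeceased; the 1/4 allotted to Akira's branch passes to Akira's issue by representation.
The 1/4 is divided into 2 equal shares of 1/8 among Haruki, Noboru.
Haruki predeceased; the 1/8 allotted to Haruki's branch passes to Haruki's issue by representation.
The 1/8 is divided into 2 equal shares of 1/16 among Daichi, Satoshi.
Daichi is living and takes 1/16.
Satoshi is living and takes 1/16.
Noboru is living and takes 1/8.
Kenji predeceased; the 1/4 allotted to Kenji's branch passes to Kenji's issue by representation.
The 1/4 is divided into 3 equal shares of 1/12 among Isamu, Kaede, Chiyo.
Isamu is living and takes 1/12.
Kaede is living and takes 1/12.
Chiyo is living and takes 1/12.
Umeko predeceased; the 1/4 allotted to Umeko's branch passes to Umeko's issue by representation.
The 1/4 is divided into 3 equal shares of 1/12 among Mariko, Ryo, Reiko.
Mariko is living and takes 1/12.
Ryo is living and takes 1/12.
Reiko is living and takes 1/12.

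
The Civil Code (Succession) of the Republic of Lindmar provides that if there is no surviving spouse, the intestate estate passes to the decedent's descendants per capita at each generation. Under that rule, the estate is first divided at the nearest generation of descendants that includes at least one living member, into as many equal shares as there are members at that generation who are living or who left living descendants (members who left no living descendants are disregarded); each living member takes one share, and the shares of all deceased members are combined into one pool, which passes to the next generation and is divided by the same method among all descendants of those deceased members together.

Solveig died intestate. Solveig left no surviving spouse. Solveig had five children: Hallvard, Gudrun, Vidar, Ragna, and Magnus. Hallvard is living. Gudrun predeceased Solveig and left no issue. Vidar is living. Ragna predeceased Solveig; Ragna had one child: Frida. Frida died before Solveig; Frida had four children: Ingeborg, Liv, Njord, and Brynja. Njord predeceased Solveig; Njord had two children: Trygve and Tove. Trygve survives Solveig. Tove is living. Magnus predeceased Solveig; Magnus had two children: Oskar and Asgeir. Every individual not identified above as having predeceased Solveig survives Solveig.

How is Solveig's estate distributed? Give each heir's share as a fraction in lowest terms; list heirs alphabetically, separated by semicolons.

Asgeir 1/6; Brynja 1/24; Hallvard 1/4; Ingeborg 1/24; Liv 1/24; Oskar 1/6; Tove 1/48; Trygve 1/48; Vidar 1/4

There is no surviving spouse, so the entire estate passes to Solveig's descendants per capita at each generation.
At generation 1 (Hallvard, Vidar, Ragna, Magnus) there are 4 shares of (1)/4 = 1/4 each.
Living: Hallvard and Vidar — each takes 1/4.
Deceased: Ragna and Magnus. Their combined 1/2 is pooled and carried to generation 2.
At generation 2 (Frida, Oskar, Asgeir) there are 3 shares of (1/2)/3 = 1/6 each.
Living: Oskar and Asgeir — each takes 1/6.
Deceased: Frida. That 1/6 share is carried to generation 3.
At generation 3 (Ingeborg, Liv, Njord, Brynja) there are 4 shares of (1/6)/4 = 1/24 each.
Living: Ingeborg, Liv, and Brynja — each takes 1/24.
Deceased: Njord. That 1/24 share is carried to generation 4.
At generation 4 (Trygve, Tove) there are 2 shares of (1/24)/2 = 1/48 each.
Living: Trygve and Tove — each takes 1/48.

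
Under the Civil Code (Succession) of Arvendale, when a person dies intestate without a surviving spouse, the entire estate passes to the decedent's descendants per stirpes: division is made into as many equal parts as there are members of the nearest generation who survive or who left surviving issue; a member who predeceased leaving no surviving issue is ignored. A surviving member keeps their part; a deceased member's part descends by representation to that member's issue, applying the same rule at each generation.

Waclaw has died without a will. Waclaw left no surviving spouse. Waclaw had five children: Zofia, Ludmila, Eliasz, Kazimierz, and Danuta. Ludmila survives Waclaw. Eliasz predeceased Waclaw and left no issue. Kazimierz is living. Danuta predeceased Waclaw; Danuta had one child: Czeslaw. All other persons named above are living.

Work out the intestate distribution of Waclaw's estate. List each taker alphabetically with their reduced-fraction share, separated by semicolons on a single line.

There is no surviving spouse, so the entire estate passes to Waclaw's descendants per stirpes.
Eliasz left no surviving issue, so that branch lapses and is disregarded.
The estate is divided into 4 equal shares of 1/4 among Zofia, Ludmila, Kazimierz, Danuta.
Zofia is living and takes 1/4.
Ludmila is living and takes 1/4.
Kazimierz is living and takes 1/4.
Danuta predeceased; the 1/4 allotted to Danuta's branch passes to Danuta's issue by representation.
Czeslaw is the sole taker at this level and receives the full 1/4.

Czeslaw 1/4; Kazimierz 1/4; Ludmila 1/4; Zofia 1/4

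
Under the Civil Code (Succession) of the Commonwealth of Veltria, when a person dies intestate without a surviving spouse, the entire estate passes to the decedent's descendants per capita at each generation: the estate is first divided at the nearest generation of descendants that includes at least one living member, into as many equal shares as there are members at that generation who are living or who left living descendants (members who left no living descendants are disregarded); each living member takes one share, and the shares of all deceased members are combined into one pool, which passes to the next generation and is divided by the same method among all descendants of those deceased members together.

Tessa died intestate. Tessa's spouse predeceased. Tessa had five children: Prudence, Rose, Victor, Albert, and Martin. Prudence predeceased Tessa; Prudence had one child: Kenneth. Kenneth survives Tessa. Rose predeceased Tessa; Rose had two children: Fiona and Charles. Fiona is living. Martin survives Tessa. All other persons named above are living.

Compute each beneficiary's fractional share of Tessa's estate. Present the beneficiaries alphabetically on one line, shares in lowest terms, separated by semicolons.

Albert 1/5; Charles 2/15; Fiona 2/15; Kenneth 2/15; Martin 1/5; Victor 1/5

There is no surviving spouse, so the entire estate passes to Tessa's descendants per capita at each generation.
At generation 1 (Prudence, Rose, Victor, Albert, Martin) there are 5 shares of (1)/5 = 1/5 each.
Living: Victor, Albert, and Martin — each takes 1/5.
Deceased: Prudence and Rose. Their combined 2/5 is pooled and carried to generation 2.
At generation 2 (Kenneth, Fiona, Charles) there are 3 shares of (2/5)/3 = 2/15 each.
Living: Kenneth, Fiona, and Charles — each takes 2/15.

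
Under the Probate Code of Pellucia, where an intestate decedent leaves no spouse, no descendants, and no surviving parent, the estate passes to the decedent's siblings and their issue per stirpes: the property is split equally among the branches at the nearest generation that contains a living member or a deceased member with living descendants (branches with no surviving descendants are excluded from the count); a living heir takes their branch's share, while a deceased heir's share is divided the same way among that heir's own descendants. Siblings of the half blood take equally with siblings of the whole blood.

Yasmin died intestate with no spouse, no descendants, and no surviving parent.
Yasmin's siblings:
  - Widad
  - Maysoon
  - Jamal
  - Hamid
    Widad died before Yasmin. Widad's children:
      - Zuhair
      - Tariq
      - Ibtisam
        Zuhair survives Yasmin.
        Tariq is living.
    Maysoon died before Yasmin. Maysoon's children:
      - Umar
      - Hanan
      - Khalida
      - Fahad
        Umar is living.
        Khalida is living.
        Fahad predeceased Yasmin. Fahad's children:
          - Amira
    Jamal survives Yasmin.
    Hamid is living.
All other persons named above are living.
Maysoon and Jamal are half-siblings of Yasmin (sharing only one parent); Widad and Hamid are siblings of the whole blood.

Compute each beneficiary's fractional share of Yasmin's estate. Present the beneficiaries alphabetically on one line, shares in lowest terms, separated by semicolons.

Amira 1/16; Hamid 1/4; Hanan 1/16; Ibtisam 1/12; Jamal 1/4; Khalida 1/16; Tariq 1/12; Umar 1/16; Zuhair 1/12

No spouse, descendants, or parent survives, so the estate passes to Yasmin's siblings per stirpes.
Half-blood and whole-blood siblings take equally under the stated rule.
The estate is divided into 4 equal shares of 1/4 among Widad, Maysoon, Jamal, Hamid.
Widad predeceased; the 1/4 allotted to Widad's branch passes to Widad's issue by representation.
The 1/4 is divided into 3 equal shares of 1/12 among Zuhair, Tariq, Ibtisam.
Zuhair is living and takes 1/12.
Tariq is living and takes 1/12.
Ibtisam is living and takes 1/12.
Maysoon predeceased; the 1/4 allotted to Maysoon's branch passes to Maysoon's issue by representation.
The 1/4 is divided into 4 equal shares of 1/16 among Umar, Hanan, Khalida, Fahad.
Umar is living and takes 1/16.
Hanan is living and takes 1/16.
Khalida is living and takes 1/16.
Fahad predeceased; the 1/16 allotted to Fahad's branch passes to Fahad's issue by representation.
Amira is the sole taker at this level and receives the full 1/16.
Jamal is living and takes 1/4.
Hamid is living and takes 1/4.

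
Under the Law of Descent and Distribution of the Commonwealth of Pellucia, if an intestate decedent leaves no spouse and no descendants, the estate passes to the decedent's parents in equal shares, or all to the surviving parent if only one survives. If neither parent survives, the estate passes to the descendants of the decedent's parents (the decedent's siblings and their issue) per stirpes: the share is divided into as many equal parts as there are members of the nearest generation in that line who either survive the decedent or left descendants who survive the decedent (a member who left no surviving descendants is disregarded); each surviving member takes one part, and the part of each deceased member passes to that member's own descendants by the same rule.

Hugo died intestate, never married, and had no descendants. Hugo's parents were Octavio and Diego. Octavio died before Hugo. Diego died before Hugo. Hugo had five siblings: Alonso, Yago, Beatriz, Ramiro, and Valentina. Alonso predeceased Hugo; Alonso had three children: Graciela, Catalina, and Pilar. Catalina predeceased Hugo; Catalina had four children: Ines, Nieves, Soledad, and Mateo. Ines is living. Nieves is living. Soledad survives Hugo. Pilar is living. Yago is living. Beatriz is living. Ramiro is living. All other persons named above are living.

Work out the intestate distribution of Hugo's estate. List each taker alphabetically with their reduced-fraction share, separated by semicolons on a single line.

Beatriz 1/5; Graciela 1/15; Ines 1/60; Mateo 1/60; Nieves 1/60; Pilar 1/15; Ramiro 1/5; Soledad 1/60; Valentina 1/5; Yago 1/5

Neither parent survives and there are no descendants, so the estate passes to Hugo's siblings and their issue per stirpes.
The estate is divided into 5 equal shares of 1/5 among Alonso, Yago, Beatriz, Ramiro, Valentina.
Alonso predeceased; the 1/5 allotted to Alonso's branch passes to Alonso's issue by representation.
The 1/5 is divided into 3 equal shares of 1/15 among Graciela, Catalina, Pilar.
Graciela is living and takes 1/15.
Catalina predeceased; the 1/15 allotted to Catalina's branch passes to Catalina's issue by representation.
The 1/15 is divided into 4 equal shares of 1/60 among Ines, Nieves, Soledad, Mateo.
Ines is living and takes 1/60.
Nieves is living and takes 1/60.
Soledad is living and takes 1/60.
Mateo is living and takes 1/60.
Pilar is living and takes 1/15.
Yago is living and takes 1/5.
Beatriz is living and takes 1/5.
Ramiro is living and takes 1/5.
Valentina is living and takes 1/5.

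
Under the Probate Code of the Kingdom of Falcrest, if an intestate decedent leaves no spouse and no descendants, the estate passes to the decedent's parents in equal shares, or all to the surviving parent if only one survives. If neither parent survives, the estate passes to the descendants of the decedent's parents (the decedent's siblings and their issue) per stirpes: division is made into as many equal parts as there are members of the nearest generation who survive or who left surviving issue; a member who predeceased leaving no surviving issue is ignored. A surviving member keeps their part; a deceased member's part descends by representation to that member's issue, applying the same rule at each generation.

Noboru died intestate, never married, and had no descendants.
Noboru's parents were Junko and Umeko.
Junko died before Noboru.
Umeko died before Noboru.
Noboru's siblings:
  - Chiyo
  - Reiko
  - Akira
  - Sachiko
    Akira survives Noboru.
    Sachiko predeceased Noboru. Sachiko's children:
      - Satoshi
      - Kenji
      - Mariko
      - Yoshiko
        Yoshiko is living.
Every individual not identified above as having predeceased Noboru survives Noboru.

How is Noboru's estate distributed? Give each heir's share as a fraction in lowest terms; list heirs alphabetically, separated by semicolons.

Neither parent survives and there are no descendants, so the estate passes to Noboru's siblings and their issue per stirpes.
The estate is divided into 4 equal shares of 1/4 among Chiyo, Reiko, Akira, Sachiko.
Chiyo is living and takes 1/4.
Reiko is living and takes 1/4.
Akira is living and takes 1/4.
Sachiko predeceased; the 1/4 allotted to Sachiko's branch passes to Sachiko's issue by representation.
The 1/4 is divided into 4 equal shares of 1/16 among Satoshi, Kenji, Mariko, Yoshiko.
Satoshi is living and takes 1/16.
Kenji is living and takes 1/16.
Mariko is living and takes 1/16.
Yoshiko is living and takes 1/16.

Akira 1/4; Chiyo 1/4; Kenji 1/16; Mariko 1/16; Reiko 1/4; Satoshi 1/16; Yoshiko 1/16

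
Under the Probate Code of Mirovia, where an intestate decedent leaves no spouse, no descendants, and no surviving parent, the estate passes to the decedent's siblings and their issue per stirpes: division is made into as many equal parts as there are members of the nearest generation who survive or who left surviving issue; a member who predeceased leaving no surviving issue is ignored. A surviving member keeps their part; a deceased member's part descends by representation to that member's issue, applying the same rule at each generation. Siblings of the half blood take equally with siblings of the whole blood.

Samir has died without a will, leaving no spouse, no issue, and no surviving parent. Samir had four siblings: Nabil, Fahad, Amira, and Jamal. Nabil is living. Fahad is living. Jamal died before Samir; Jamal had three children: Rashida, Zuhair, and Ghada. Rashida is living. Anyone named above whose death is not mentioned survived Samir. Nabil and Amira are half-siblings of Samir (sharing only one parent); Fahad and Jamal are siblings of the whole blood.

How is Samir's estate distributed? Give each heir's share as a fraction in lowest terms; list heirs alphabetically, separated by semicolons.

No spouse, descendants, or parent survives, so the estate passes to Samir's siblings per stirpes.
Half-blood and whole-blood siblings take equally under the stated rule.
The estate is divided into 4 equal shares of 1/4 among Nabil, Fahad, Amira, Jamal.
Nabil is living and takes 1/4.
Fahad is living and takes 1/4.
Amira is living and takes 1/4.
Jamal predeceased; the 1/4 allotted to Jamal's branch passes to Jamal's issue by representation.
The 1/4 is divided into 3 equal shares of 1/12 among Rashida, Zuhair, Ghada.
Rashida is living and takes 1/12.
Zuhair is living and takes 1/12.
Ghada is living and takes 1/12.

Amira 1/4; Fahad 1/4; Ghada 1/12; Nabil 1/4; Rashida 1/12; Zuhair 1/12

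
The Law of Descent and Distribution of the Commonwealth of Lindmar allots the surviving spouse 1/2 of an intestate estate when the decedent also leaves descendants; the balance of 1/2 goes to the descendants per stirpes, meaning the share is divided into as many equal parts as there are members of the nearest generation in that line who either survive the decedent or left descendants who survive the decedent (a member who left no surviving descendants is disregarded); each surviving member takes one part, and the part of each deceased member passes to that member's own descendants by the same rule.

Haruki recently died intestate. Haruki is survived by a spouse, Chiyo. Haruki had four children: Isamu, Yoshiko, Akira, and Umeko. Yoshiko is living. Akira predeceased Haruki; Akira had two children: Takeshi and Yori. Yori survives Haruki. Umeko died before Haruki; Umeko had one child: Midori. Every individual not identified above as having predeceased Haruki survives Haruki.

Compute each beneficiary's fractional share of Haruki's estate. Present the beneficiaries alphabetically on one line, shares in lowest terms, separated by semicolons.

Chiyo, as surviving spouse, takes 1/2.
The remaining 1/2 passes to Haruki's descendants per stirpes.
The 1/2 is divided into 4 equal shares of 1/8 among Isamu, Yoshiko, Akira, Umeko.
Isamu is living and takes 1/8.
Yoshiko is living and takes 1/8.
Akira predeceased; the 1/8 allotted to Akira's branch passes to Akira's issue by representation.
The 1/8 is divided into 2 equal shares of 1/16 among Takeshi, Yori.
Takeshi is living and takes 1/16.
Yori is living and takes 1/16.
Umeko predeceased; the 1/8 allotted to Umeko's branch passes to Umeko's issue by representation.
Midori is the sole taker at this level and receives the full 1/8.

Chiyo 1/2; Isamu 1/8; Midori 1/8; Takeshi 1/16; Yori 1/16; Yoshiko 1/8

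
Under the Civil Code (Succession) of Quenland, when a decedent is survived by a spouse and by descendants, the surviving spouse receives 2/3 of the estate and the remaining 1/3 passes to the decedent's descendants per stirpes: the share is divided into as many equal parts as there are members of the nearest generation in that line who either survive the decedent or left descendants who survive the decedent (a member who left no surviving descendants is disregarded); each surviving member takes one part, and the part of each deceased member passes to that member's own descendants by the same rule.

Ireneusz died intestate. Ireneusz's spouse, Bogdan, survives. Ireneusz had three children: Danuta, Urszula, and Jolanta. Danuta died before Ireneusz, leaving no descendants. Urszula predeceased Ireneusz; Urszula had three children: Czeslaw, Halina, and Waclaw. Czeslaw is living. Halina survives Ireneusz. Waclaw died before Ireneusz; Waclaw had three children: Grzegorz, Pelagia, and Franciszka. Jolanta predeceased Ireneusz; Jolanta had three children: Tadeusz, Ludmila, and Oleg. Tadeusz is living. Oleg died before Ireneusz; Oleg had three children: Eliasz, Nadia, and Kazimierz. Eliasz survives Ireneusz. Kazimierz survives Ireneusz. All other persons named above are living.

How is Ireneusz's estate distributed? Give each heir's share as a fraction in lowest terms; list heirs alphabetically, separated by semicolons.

Bogdan, as surviving spouse, takes 2/3.
The remaining 1/3 passes to Ireneusz's descendants per stirpes.
Danuta left no surviving issue, so that branch lapses and is disregarded.
The 1/3 is divided into 2 equal shares of 1/6 among Urszula, Jolanta.
Urszula predeceased; the 1/6 allotted to Urszula's branch passes to Urszula's issue by representation.
The 1/6 is divided into 3 equal shares of 1/18 among Czeslaw, Halina, Waclaw.
Czeslaw is living and takes 1/18.
Halina is living and takes 1/18.
Waclaw predeceased; the 1/18 allotted to Waclaw's branch passes to Waclaw's issue by representation.
The 1/18 is divided into 3 equal shares of 1/54 among Grzegorz, Pelagia, Franciszka.
Grzegorz is living and takes 1/54.
Pelagia is living and takes 1/54.
Franciszka is living and takes 1/54.
Jolanta predeceased; the 1/6 allotted to Jolanta's branch passes to Jolanta's issue by representation.
The 1/6 is divided into 3 equal shares of 1/18 among Tadeusz, Ludmila, Oleg.
Tadeusz is living and takes 1/18.
Ludmila is living and takes 1/18.
Oleg predeceased; the 1/18 allotted to Oleg's branch passes to Oleg's issue by representation.
The 1/18 is divided into 3 equal shares of 1/54 among Eliasz, Nadia, Kazimierz.
Eliasz is living and takes 1/54.
Nadia is living and takes 1/54.
Kazimierz is living and takes 1/54.

Bogdan 2/3; Czeslaw 1/18; Eliasz 1/54; Franciszka 1/54; Grzegorz 1/54; Halina 1/18; Kazimierz 1/54; Ludmila 1/18; Nadia 1/54; Pelagia 1/54; Tadeusz 1/18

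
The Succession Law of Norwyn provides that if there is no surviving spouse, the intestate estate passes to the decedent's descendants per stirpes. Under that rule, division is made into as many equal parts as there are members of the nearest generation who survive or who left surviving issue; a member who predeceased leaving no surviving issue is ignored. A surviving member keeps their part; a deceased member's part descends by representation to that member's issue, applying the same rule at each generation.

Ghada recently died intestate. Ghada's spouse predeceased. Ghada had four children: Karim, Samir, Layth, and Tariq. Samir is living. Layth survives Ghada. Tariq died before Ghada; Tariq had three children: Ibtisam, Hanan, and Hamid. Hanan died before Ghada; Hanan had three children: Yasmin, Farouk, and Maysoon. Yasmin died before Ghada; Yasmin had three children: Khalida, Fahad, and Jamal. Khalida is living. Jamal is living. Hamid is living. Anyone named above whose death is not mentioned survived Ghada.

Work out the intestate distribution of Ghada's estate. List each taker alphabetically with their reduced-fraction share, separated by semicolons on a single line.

There is no surviving spouse, so the entire estate passes to Ghada's descendants per stirpes.
The estate is divided into 4 equal shares of 1/4 among Karim, Samir, Layth, Tariq.
Karim is living and takes 1/4.
Samir is living and takes 1/4.
Layth is living and takes 1/4.
Tariq predeceased; the 1/4 allotted to Tariq's branch passes to Tariq's issue by representation.
The 1/4 is divided into 3 equal shares of 1/12 among Ibtisam, Hanan, Hamid.
Ibtisam is living and takes 1/12.
Hanan predeceased; the 1/12 allotted to Hanan's branch passes to Hanan's issue by representation.
The 1/12 is divided into 3 equal shares of 1/36 among Yasmin, Farouk, Maysoon.
Yasmin predeceased; the 1/36 allotted to Yasmin's branch passes to Yasmin's issue by representation.
The 1/36 is divided into 3 equal shares of 1/108 among Khalida, Fahad, Jamal.
Khalida is living and takes 1/108.
Fahad is living and takes 1/108.
Jamal is living and takes 1/108.
Farouk is living and takes 1/36.
Maysoon is living and takes 1/36.
Hamid is living and takes 1/12.

Fahad 1/108; Farouk 1/36; Hamid 1/12; Ibtisam 1/12; Jamal 1/108; Karim 1/4; Khalida 1/108; Layth 1/4; Maysoon 1/36; Samir 1/4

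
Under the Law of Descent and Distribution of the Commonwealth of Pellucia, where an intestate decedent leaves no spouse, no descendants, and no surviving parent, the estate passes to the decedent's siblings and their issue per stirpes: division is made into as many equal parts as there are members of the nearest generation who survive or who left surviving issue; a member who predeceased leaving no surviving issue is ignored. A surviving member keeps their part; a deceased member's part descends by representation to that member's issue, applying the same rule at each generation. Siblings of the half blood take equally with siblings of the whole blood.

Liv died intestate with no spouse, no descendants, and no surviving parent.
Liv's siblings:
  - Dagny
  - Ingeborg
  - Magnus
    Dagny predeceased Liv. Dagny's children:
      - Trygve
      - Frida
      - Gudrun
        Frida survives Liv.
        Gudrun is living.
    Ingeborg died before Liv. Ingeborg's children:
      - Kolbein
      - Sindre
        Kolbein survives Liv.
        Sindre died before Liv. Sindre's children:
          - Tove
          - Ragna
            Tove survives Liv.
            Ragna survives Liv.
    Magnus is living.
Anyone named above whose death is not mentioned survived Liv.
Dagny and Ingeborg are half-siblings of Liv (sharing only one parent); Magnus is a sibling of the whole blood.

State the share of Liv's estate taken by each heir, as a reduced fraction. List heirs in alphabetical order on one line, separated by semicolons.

Frida 1/9; Gudrun 1/9; Kolbein 1/6; Magnus 1/3; Ragna 1/12; Tove 1/12; Trygve 1/9

No spouse, descendants, or parent survives, so the estate passes to Liv's siblings per stirpes.
Half-blood and whole-blood siblings take equally under the stated rule.
The estate is divided into 3 equal shares of 1/3 among Dagny, Ingeborg, Magnus.
Dagny predeceased; the 1/3 allotted to Dagny's branch passes to Dagny's issue by representation.
The 1/3 is divided into 3 equal shares of 1/9 among Trygve, Frida, Gudrun.
Trygve is living and takes 1/9.
Frida is living and takes 1/9.
Gudrun is living and takes 1/9.
Ingeborg predeceased; the 1/3 allotted to Ingeborg's branch passes to Ingeborg's issue by representation.
The 1/3 is divided into 2 equal shares of 1/6 among Kolbein, Sindre.
Kolbein is living and takes 1/6.
Sindre predeceased; the 1/6 allotted to Sindre's branch passes to Sindre's issue by representation.
The 1/6 is divided into 2 equal shares of 1/12 among Tove, Ragna.
Tove is living and takes 1/12.
Ragna is living and takes 1/12.
Magnus is living and takes 1/3.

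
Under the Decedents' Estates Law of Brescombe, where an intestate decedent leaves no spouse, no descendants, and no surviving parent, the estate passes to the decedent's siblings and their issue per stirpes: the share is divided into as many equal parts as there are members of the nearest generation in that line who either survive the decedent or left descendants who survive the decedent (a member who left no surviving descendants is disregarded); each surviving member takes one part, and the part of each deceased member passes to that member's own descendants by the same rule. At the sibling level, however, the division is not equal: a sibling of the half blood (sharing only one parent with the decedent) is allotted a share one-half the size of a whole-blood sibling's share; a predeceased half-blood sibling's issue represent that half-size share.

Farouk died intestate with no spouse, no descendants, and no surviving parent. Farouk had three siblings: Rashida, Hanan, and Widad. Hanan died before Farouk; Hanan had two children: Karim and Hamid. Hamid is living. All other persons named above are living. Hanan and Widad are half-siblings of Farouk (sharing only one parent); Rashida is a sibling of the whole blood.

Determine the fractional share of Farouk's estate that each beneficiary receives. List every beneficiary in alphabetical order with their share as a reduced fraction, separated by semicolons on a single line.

Hamid 1/8; Karim 1/8; Rashida 1/2; Widad 1/4

No spouse, descendants, or parent survives, so the estate passes to Farouk's siblings per stirpes.
Half-blood siblings count for one-half the weight of whole-blood siblings at the initial division.
Dividing 1 in proportion to weights (total weight 2): Rashida (weight 1) → 1/2; Hanan (weight 1/2) → 1/4; Widad (weight 1/2) → 1/4.
Rashida is living and takes 1/2.
Hanan predeceased; the 1/4 allotted to Hanan's branch passes to Hanan's issue by representation.
The 1/4 is divided into 2 equal shares of 1/8 among Karim, Hamid.
Karim is living and takes 1/8.
Hamid is living and takes 1/8.
Widad is living and takes 1/4.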